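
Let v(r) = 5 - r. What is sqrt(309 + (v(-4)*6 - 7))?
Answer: 2*sqrt(89) ≈ 18.868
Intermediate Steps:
sqrt(309 + (v(-4)*6 - 7)) = sqrt(309 + ((5 - 1*(-4))*6 - 7)) = sqrt(309 + ((5 + 4)*6 - 7)) = sqrt(309 + (9*6 - 7)) = sqrt(309 + (54 - 7)) = sqrt(309 + 47) = sqrt(356) = 2*sqrt(89)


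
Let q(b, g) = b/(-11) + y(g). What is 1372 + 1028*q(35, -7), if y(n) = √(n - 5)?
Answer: -20888/11 + 2056*I*√3 ≈ -1898.9 + 3561.1*I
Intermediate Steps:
y(n) = √(-5 + n)
q(b, g) = √(-5 + g) - b/11 (q(b, g) = b/(-11) + √(-5 + g) = -b/11 + √(-5 + g) = √(-5 + g) - b/11)
1372 + 1028*q(35, -7) = 1372 + 1028*(√(-5 - 7) - 1/11*35) = 1372 + 1028*(√(-12) - 35/11) = 1372 + 1028*(2*I*√3 - 35/11) = 1372 + 1028*(-35/11 + 2*I*√3) = 1372 + (-35980/11 + 2056*I*√3) = -20888/11 + 2056*I*√3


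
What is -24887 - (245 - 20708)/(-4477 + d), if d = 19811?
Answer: -381596795/15334 ≈ -24886.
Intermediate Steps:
-24887 - (245 - 20708)/(-4477 + d) = -24887 - (245 - 20708)/(-4477 + 19811) = -24887 - (-20463)/15334 = -24887 - 1*(-20463/15334) = -24887 + 20463/15334 = -381596795/15334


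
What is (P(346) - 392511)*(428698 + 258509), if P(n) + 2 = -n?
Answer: -269975454813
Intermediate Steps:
P(n) = -2 - n
(P(346) - 392511)*(428698 + 258509) = ((-2 - 1*346) - 392511)*(428698 + 258509) = ((-2 - 346) - 392511)*687207 = (-348 - 392511)*687207 = -392859*687207 = -269975454813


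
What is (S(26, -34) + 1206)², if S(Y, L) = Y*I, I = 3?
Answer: 1648656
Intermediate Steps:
S(Y, L) = 3*Y (S(Y, L) = Y*3 = 3*Y)
(S(26, -34) + 1206)² = (3*26 + 1206)² = (78 + 1206)² = 1284² = 1648656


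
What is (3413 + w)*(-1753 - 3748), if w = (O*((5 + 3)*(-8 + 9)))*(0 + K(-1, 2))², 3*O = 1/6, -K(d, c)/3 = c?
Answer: -18862929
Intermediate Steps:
K(d, c) = -3*c
O = 1/18 (O = (⅓)/6 = (⅓)*(⅙) = 1/18 ≈ 0.055556)
w = 16 (w = (((5 + 3)*(-8 + 9))/18)*(0 - 3*2)² = ((8*1)/18)*(0 - 6)² = ((1/18)*8)*(-6)² = (4/9)*36 = 16)
(3413 + w)*(-1753 - 3748) = (3413 + 16)*(-1753 - 3748) = 3429*(-5501) = -18862929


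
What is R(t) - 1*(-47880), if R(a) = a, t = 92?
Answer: 47972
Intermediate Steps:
R(t) - 1*(-47880) = 92 - 1*(-47880) = 92 + 47880 = 47972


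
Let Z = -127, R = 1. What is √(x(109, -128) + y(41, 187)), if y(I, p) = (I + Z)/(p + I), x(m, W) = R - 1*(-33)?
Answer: √436962/114 ≈ 5.7985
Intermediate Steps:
x(m, W) = 34 (x(m, W) = 1 - 1*(-33) = 1 + 33 = 34)
y(I, p) = (-127 + I)/(I + p) (y(I, p) = (I - 127)/(p + I) = (-127 + I)/(I + p))
√(x(109, -128) + y(41, 187)) = √(34 + (-127 + 41)/(41 + 187)) = √(34 - 86/228) = √(34 + (1/228)*(-86)) = √(34 - 43/114) = √(3833/114) = √436962/114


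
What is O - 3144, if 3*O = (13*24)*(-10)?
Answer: -4184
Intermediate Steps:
O = -1040 (O = ((13*24)*(-10))/3 = (312*(-10))/3 = (⅓)*(-3120) = -1040)
O - 3144 = -1040 - 3144 = -4184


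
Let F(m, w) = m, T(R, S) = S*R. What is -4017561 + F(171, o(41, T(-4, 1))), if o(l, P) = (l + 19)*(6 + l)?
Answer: -4017390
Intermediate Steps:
T(R, S) = R*S
o(l, P) = (6 + l)*(19 + l) (o(l, P) = (19 + l)*(6 + l) = (6 + l)*(19 + l))
-4017561 + F(171, o(41, T(-4, 1))) = -4017561 + 171 = -4017390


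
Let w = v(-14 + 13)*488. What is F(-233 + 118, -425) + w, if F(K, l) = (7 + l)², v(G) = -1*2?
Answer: 173748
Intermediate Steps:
v(G) = -2
w = -976 (w = -2*488 = -976)
F(-233 + 118, -425) + w = (7 - 425)² - 976 = (-418)² - 976 = 174724 - 976 = 173748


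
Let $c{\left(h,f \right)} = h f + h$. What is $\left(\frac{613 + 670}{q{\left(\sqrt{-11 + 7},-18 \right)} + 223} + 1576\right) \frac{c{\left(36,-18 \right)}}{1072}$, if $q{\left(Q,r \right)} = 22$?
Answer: $- \frac{59272659}{65660} \approx -902.72$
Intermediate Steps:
$c{\left(h,f \right)} = h + f h$ ($c{\left(h,f \right)} = f h + h = h + f h$)
$\left(\frac{613 + 670}{q{\left(\sqrt{-11 + 7},-18 \right)} + 223} + 1576\right) \frac{c{\left(36,-18 \right)}}{1072} = \left(\frac{613 + 670}{22 + 223} + 1576\right) \frac{36 \left(1 - 18\right)}{1072} = \left(\frac{1283}{245} + 1576\right) 36 \left(-17\right) \frac{1}{1072} = \left(1283 \cdot \frac{1}{245} + 1576\right) \left(\left(-612\right) \frac{1}{1072}\right) = \left(\frac{1283}{245} + 1576\right) \left(- \frac{153}{268}\right) = \frac{387403}{245} \left(- \frac{153}{268}\right) = - \frac{59272659}{65660}$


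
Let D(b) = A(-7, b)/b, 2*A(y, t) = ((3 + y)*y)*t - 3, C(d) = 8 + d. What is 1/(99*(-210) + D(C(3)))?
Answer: -22/457075 ≈ -4.8132e-5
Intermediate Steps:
A(y, t) = -3/2 + t*y*(3 + y)/2 (A(y, t) = (((3 + y)*y)*t - 3)/2 = ((y*(3 + y))*t - 3)/2 = (t*y*(3 + y) - 3)/2 = (-3 + t*y*(3 + y))/2 = -3/2 + t*y*(3 + y)/2)
D(b) = (-3/2 + 14*b)/b (D(b) = (-3/2 + (½)*b*(-7)² + (3/2)*b*(-7))/b = (-3/2 + (½)*b*49 - 21*b/2)/b = (-3/2 + 49*b/2 - 21*b/2)/b = (-3/2 + 14*b)/b)
1/(99*(-210) + D(C(3))) = 1/(99*(-210) + (14 - 3/(2*(8 + 3)))) = 1/(-20790 + (14 - 3/2/11)) = 1/(-20790 + (14 - 3/2*1/11)) = 1/(-20790 + (14 - 3/22)) = 1/(-20790 + 305/22) = 1/(-457075/22) = -22/457075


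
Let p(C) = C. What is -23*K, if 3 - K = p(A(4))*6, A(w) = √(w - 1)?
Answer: -69 + 138*√3 ≈ 170.02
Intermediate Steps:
A(w) = √(-1 + w)
K = 3 - 6*√3 (K = 3 - √(-1 + 4)*6 = 3 - √3*6 = 3 - 6*√3 ≈ -7.3923)
-23*K = -23*(3 - 6*√3) = -69 + 138*√3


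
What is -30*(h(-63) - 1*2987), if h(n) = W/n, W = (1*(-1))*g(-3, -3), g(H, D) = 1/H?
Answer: 5645440/63 ≈ 89610.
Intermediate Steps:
W = ⅓ (W = (1*(-1))/(-3) = -1*(-⅓) = ⅓ ≈ 0.33333)
h(n) = 1/(3*n)
-30*(h(-63) - 1*2987) = -30*((⅓)/(-63) - 1*2987) = -30*((⅓)*(-1/63) - 2987) = -30*(-1/189 - 2987) = -30*(-564544/189) = 5645440/63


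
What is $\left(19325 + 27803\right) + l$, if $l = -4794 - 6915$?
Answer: $35419$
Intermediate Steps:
$l = -11709$ ($l = -4794 - 6915 = -11709$)
$\left(19325 + 27803\right) + l = \left(19325 + 27803\right) - 11709 = 47128 - 11709 = 35419$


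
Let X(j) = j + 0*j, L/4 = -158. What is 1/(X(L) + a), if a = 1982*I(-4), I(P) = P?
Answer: -1/8560 ≈ -0.00011682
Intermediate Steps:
L = -632 (L = 4*(-158) = -632)
X(j) = j (X(j) = j + 0 = j)
a = -7928 (a = 1982*(-4) = -7928)
1/(X(L) + a) = 1/(-632 - 7928) = 1/(-8560) = -1/8560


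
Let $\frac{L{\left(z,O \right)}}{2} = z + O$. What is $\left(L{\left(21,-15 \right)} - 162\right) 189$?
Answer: $-28350$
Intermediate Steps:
$L{\left(z,O \right)} = 2 O + 2 z$ ($L{\left(z,O \right)} = 2 \left(z + O\right) = 2 \left(O + z\right) = 2 O + 2 z$)
$\left(L{\left(21,-15 \right)} - 162\right) 189 = \left(\left(2 \left(-15\right) + 2 \cdot 21\right) - 162\right) 189 = \left(\left(-30 + 42\right) - 162\right) 189 = \left(12 - 162\right) 189 = \left(-150\right) 189 = -28350$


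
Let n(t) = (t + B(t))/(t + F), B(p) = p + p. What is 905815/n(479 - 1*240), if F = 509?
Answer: 677549620/717 ≈ 9.4498e+5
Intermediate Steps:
B(p) = 2*p
n(t) = 3*t/(509 + t) (n(t) = (t + 2*t)/(t + 509) = (3*t)/(509 + t) = 3*t/(509 + t))
905815/n(479 - 1*240) = 905815/((3*(479 - 1*240)/(509 + (479 - 1*240)))) = 905815/((3*(479 - 240)/(509 + (479 - 240)))) = 905815/((3*239/(509 + 239))) = 905815/((3*239/748)) = 905815/((3*239*(1/748))) = 905815/(717/748) = 905815*(748/717) = 677549620/717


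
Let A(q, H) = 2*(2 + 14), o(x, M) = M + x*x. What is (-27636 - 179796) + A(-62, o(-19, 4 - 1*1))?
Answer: -207400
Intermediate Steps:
o(x, M) = M + x²
A(q, H) = 32 (A(q, H) = 2*16 = 32)
(-27636 - 179796) + A(-62, o(-19, 4 - 1*1)) = (-27636 - 179796) + 32 = -207432 + 32 = -207400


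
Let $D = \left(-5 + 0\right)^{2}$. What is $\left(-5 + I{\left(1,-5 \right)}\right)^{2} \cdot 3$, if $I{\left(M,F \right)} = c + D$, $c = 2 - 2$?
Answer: $1200$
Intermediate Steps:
$c = 0$
$D = 25$ ($D = \left(-5\right)^{2} = 25$)
$I{\left(M,F \right)} = 25$ ($I{\left(M,F \right)} = 0 + 25 = 25$)
$\left(-5 + I{\left(1,-5 \right)}\right)^{2} \cdot 3 = \left(-5 + 25\right)^{2} \cdot 3 = 20^{2} \cdot 3 = 400 \cdot 3 = 1200$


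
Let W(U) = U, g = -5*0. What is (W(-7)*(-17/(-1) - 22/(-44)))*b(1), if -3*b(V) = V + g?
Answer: 245/6 ≈ 40.833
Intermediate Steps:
g = 0
b(V) = -V/3 (b(V) = -(V + 0)/3 = -V/3)
(W(-7)*(-17/(-1) - 22/(-44)))*b(1) = (-7*(-17/(-1) - 22/(-44)))*(-1/3*1) = -7*(-17*(-1) - 22*(-1/44))*(-1/3) = -7*(17 + 1/2)*(-1/3) = -7*35/2*(-1/3) = -245/2*(-1/3) = 245/6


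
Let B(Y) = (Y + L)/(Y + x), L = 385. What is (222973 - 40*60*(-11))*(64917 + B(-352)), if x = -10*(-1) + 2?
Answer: 323770456743/20 ≈ 1.6189e+10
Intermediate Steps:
x = 12 (x = 10 + 2 = 12)
B(Y) = (385 + Y)/(12 + Y) (B(Y) = (Y + 385)/(Y + 12) = (385 + Y)/(12 + Y))
(222973 - 40*60*(-11))*(64917 + B(-352)) = (222973 - 40*60*(-11))*(64917 + (385 - 352)/(12 - 352)) = (222973 - 2400*(-11))*(64917 + 33/(-340)) = (222973 + 26400)*(64917 - 1/340*33) = 249373*(64917 - 33/340) = 249373*(22071747/340) = 323770456743/20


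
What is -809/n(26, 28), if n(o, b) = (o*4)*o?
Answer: -809/2704 ≈ -0.29919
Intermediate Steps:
n(o, b) = 4*o**2 (n(o, b) = (4*o)*o = 4*o**2)
-809/n(26, 28) = -809/(4*26**2) = -809/(4*676) = -809/2704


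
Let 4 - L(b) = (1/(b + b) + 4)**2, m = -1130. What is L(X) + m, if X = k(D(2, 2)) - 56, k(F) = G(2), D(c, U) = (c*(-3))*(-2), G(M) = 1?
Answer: -13817321/12100 ≈ -1141.9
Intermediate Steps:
D(c, U) = 6*c (D(c, U) = -3*c*(-2) = 6*c)
k(F) = 1
X = -55 (X = 1 - 56 = -55)
L(b) = 4 - (4 + 1/(2*b))**2 (L(b) = 4 - (1/(b + b) + 4)**2 = 4 - (1/(2*b) + 4)**2 = 4 - (4 + 1/(2*b))**2)
L(X) + m = (4 - 1/4*(1 + 8*(-55))**2/(-55)**2) - 1130 = (4 - 1/4*1/3025*(1 - 440)**2) - 1130 = (4 - 1/4*1/3025*(-439)**2) - 1130 = (4 - 1/4*1/3025*192721) - 1130 = (4 - 192721/12100) - 1130 = -144321/12100 - 1130 = -13817321/12100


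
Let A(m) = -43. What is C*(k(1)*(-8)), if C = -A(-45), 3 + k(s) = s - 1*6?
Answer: 2752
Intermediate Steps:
k(s) = -9 + s (k(s) = -3 + (s - 1*6) = -3 + (s - 6) = -3 + (-6 + s) = -9 + s)
C = 43 (C = -1*(-43) = 43)
C*(k(1)*(-8)) = 43*((-9 + 1)*(-8)) = 43*(-8*(-8)) = 43*64 = 2752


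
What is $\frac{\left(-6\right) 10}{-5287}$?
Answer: $\frac{60}{5287} \approx 0.011349$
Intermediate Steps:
$\frac{\left(-6\right) 10}{-5287} = \left(- \frac{1}{5287}\right) \left(-60\right) = \frac{60}{5287}$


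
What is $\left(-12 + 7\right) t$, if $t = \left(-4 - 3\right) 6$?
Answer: $210$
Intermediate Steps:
$t = -42$ ($t = \left(-7\right) 6 = -42$)
$\left(-12 + 7\right) t = \left(-12 + 7\right) \left(-42\right) = \left(-5\right) \left(-42\right) = 210$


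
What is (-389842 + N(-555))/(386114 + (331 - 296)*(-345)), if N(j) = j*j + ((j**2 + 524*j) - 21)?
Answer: -64633/374039 ≈ -0.17280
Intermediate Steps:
N(j) = -21 + 2*j**2 + 524*j (N(j) = j**2 + (-21 + j**2 + 524*j) = -21 + 2*j**2 + 524*j)
(-389842 + N(-555))/(386114 + (331 - 296)*(-345)) = (-389842 + (-21 + 2*(-555)**2 + 524*(-555)))/(386114 + (331 - 296)*(-345)) = (-389842 + (-21 + 2*308025 - 290820))/(386114 + 35*(-345)) = (-389842 + (-21 + 616050 - 290820))/(386114 - 12075) = (-389842 + 325209)/374039 = -64633*1/374039 = -64633/374039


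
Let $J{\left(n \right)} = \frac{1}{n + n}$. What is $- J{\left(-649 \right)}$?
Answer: $\frac{1}{1298} \approx 0.00077042$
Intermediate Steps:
$J{\left(n \right)} = \frac{1}{2 n}$
$- J{\left(-649 \right)} = - \frac{1}{2 \left(-649\right)} = - \frac{-1}{2 \cdot 649} = \left(-1\right) \left(- \frac{1}{1298}\right) = \frac{1}{1298}$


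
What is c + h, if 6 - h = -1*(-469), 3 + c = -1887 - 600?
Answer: -2953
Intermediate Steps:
c = -2490 (c = -3 + (-1887 - 600) = -3 - 2487 = -2490)
h = -463 (h = 6 - (-1)*(-469) = 6 - 1*469 = 6 - 469 = -463)
c + h = -2490 - 463 = -2953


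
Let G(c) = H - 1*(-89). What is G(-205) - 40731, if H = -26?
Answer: -40668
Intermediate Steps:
G(c) = 63 (G(c) = -26 - 1*(-89) = -26 + 89 = 63)
G(-205) - 40731 = 63 - 40731 = -40668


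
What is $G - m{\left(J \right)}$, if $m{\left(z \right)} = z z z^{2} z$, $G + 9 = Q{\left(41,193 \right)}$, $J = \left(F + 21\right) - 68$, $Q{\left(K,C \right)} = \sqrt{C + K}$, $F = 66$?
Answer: $-2476108 + 3 \sqrt{26} \approx -2.4761 \cdot 10^{6}$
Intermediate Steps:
$J = 19$ ($J = \left(66 + 21\right) - 68 = 87 - 68 = 19$)
$G = -9 + 3 \sqrt{26}$ ($G = -9 + \sqrt{193 + 41} = -9 + \sqrt{234} = -9 + 3 \sqrt{26} \approx 6.2971$)
$m{\left(z \right)} = z^{5}$ ($m{\left(z \right)} = z^{2} z^{2} z = z^{4} z = z^{5}$)
$G - m{\left(J \right)} = \left(-9 + 3 \sqrt{26}\right) - 19^{5} = \left(-9 + 3 \sqrt{26}\right) - 2476099 = -2476108 + 3 \sqrt{26}$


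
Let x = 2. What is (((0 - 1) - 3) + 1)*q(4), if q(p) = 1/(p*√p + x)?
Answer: -3/10 ≈ -0.30000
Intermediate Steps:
q(p) = 1/(2 + p^(3/2)) (q(p) = 1/(p*√p + 2) = 1/(p^(3/2) + 2) = 1/(2 + p^(3/2)))
(((0 - 1) - 3) + 1)*q(4) = (((0 - 1) - 3) + 1)/(2 + 4^(3/2)) = ((-1 - 3) + 1)/(2 + 8) = (-4 + 1)/10 = -3*⅒ = -3/10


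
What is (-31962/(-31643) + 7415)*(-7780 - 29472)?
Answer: -8741733390364/31643 ≈ -2.7626e+8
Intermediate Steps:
(-31962/(-31643) + 7415)*(-7780 - 29472) = (-31962*(-1/31643) + 7415)*(-37252) = (31962/31643 + 7415)*(-37252) = (234664807/31643)*(-37252) = -8741733390364/31643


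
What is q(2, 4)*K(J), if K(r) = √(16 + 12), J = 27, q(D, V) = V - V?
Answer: 0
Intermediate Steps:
q(D, V) = 0
K(r) = 2*√7 (K(r) = √28 = 2*√7)
q(2, 4)*K(J) = 0*(2*√7) = 0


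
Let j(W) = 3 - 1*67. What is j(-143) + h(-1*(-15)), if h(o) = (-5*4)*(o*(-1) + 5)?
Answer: 136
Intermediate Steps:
j(W) = -64 (j(W) = 3 - 67 = -64)
h(o) = -100 + 20*o (h(o) = -20*(-o + 5) = -20*(5 - o) = -100 + 20*o)
j(-143) + h(-1*(-15)) = -64 + (-100 + 20*(-1*(-15))) = -64 + (-100 + 20*15) = -64 + (-100 + 300) = -64 + 200 = 136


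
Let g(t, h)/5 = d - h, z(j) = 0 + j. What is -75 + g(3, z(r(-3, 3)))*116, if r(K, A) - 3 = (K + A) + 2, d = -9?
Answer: -8195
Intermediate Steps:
r(K, A) = 5 + A + K (r(K, A) = 3 + ((K + A) + 2) = 3 + ((A + K) + 2) = 3 + (2 + A + K) = 5 + A + K)
z(j) = j
g(t, h) = -45 - 5*h (g(t, h) = 5*(-9 - h) = -45 - 5*h)
-75 + g(3, z(r(-3, 3)))*116 = -75 + (-45 - 5*(5 + 3 - 3))*116 = -75 + (-45 - 5*5)*116 = -75 + (-45 - 25)*116 = -75 - 70*116 = -75 - 8120 = -8195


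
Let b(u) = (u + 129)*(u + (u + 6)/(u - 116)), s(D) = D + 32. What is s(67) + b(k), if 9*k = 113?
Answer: 2848561/1539 ≈ 1850.9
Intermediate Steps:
k = 113/9 (k = (⅑)*113 = 113/9 ≈ 12.556)
s(D) = 32 + D
b(u) = (129 + u)*(u + (6 + u)/(-116 + u))
s(67) + b(k) = (32 + 67) + (774 + (113/9)³ - 14829*113/9 + 14*(113/9)²)/(-116 + 113/9) = 99 + (774 + 1442897/729 - 558559/3 + 14*(12769/81))/(-931/9) = 99 - 9*(774 + 1442897/729 - 558559/3 + 178766/81)/931 = 99 - 9/931*(-132113800/729) = 99 + 2696200/1539 = 2848561/1539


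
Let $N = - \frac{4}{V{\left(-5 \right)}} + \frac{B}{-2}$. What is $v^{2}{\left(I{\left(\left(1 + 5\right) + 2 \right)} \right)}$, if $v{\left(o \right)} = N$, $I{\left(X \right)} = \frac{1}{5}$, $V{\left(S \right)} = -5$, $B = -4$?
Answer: $\frac{196}{25} \approx 7.84$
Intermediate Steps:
$N = \frac{14}{5}$ ($N = - \frac{4}{-5} - \frac{4}{-2} = \left(-4\right) \left(- \frac{1}{5}\right) - -2 = \frac{4}{5} + 2 = \frac{14}{5} \approx 2.8$)
$I{\left(X \right)} = \frac{1}{5}$
$v{\left(o \right)} = \frac{14}{5}$
$v^{2}{\left(I{\left(\left(1 + 5\right) + 2 \right)} \right)} = \left(\frac{14}{5}\right)^{2} = \frac{196}{25}$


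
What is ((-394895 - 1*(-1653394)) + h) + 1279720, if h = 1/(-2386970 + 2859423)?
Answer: 1199189181208/472453 ≈ 2.5382e+6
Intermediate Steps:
h = 1/472453 ≈ 2.1166e-6
((-394895 - 1*(-1653394)) + h) + 1279720 = ((-394895 - 1*(-1653394)) + 1/472453) + 1279720 = ((-394895 + 1653394) + 1/472453) + 1279720 = (1258499 + 1/472453) + 1279720 = 594581628048/472453 + 1279720 = 1199189181208/472453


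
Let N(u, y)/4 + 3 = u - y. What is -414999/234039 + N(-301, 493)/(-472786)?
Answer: -2505892319/1418594393 ≈ -1.7665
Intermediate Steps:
N(u, y) = -12 - 4*y + 4*u (N(u, y) = -12 + 4*(u - y) = -12 + (-4*y + 4*u) = -12 - 4*y + 4*u)
-414999/234039 + N(-301, 493)/(-472786) = -414999/234039 + (-12 - 4*493 + 4*(-301))/(-472786) = -414999*1/234039 + (-12 - 1972 - 1204)*(-1/472786) = -10641/6001 - 3188*(-1/472786) = -10641/6001 + 1594/236393 = -2505892319/1418594393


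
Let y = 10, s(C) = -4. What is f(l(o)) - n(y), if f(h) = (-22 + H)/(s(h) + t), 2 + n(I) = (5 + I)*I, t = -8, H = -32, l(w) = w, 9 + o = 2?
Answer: -287/2 ≈ -143.50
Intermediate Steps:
o = -7 (o = -9 + 2 = -7)
n(I) = -2 + I*(5 + I) (n(I) = -2 + (5 + I)*I = -2 + I*(5 + I))
f(h) = 9/2 (f(h) = (-22 - 32)/(-4 - 8) = -54/(-12) = -54*(-1/12) = 9/2)
f(l(o)) - n(y) = 9/2 - (-2 + 10**2 + 5*10) = 9/2 - (-2 + 100 + 50) = 9/2 - 1*148 = 9/2 - 148 = -287/2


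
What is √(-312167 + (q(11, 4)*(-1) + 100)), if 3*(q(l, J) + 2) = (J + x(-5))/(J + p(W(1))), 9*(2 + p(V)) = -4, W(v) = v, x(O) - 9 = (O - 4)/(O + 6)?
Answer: I*√15291227/7 ≈ 558.63*I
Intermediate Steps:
x(O) = 9 + (-4 + O)/(6 + O) (x(O) = 9 + (O - 4)/(O + 6) = 9 + (-4 + O)/(6 + O))
p(V) = -22/9 (p(V) = -2 + (⅑)*(-4) = -2 - 4/9 = -22/9)
q(l, J) = -2 + J/(3*(-22/9 + J)) (q(l, J) = -2 + ((J + 10*(5 - 5)/(6 - 5))/(J - 22/9))/3 = -2 + ((J + 10*0/1)/(-22/9 + J))/3 = -2 + ((J + 10*1*0)/(-22/9 + J))/3 = -2 + ((J + 0)/(-22/9 + J))/3 = -2 + (J/(-22/9 + J))/3 = -2 + J/(3*(-22/9 + J)))
√(-312167 + (q(11, 4)*(-1) + 100)) = √(-312167 + (((44 - 15*4)/(-22 + 9*4))*(-1) + 100)) = √(-312167 + (((44 - 60)/(-22 + 36))*(-1) + 100)) = √(-312167 + ((-16/14)*(-1) + 100)) = √(-312167 + (((1/14)*(-16))*(-1) + 100)) = √(-312167 + (-8/7*(-1) + 100)) = √(-312167 + (8/7 + 100)) = √(-312167 + 708/7) = √(-2184461/7) = I*√15291227/7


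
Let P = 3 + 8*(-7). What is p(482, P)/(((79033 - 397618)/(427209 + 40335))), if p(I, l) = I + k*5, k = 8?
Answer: -81352656/106195 ≈ -766.07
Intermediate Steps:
P = -53 (P = 3 - 56 = -53)
p(I, l) = 40 + I (p(I, l) = I + 8*5 = I + 40 = 40 + I)
p(482, P)/(((79033 - 397618)/(427209 + 40335))) = (40 + 482)/(((79033 - 397618)/(427209 + 40335))) = 522/((-318585/467544)) = 522/((-318585*1/467544)) = 522/(-106195/155848) = 522*(-155848/106195) = -81352656/106195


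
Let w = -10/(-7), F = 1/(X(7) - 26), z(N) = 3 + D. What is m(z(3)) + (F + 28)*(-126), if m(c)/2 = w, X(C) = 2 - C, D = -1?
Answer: -764074/217 ≈ -3521.1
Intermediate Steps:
z(N) = 2 (z(N) = 3 - 1 = 2)
F = -1/31 (F = 1/((2 - 1*7) - 26) = 1/((2 - 7) - 26) = 1/(-5 - 26) = 1/(-31) = -1/31 ≈ -0.032258)
w = 10/7 (w = -10*(-⅐) = 10/7 ≈ 1.4286)
m(c) = 20/7 (m(c) = 2*(10/7) = 20/7)
m(z(3)) + (F + 28)*(-126) = 20/7 + (-1/31 + 28)*(-126) = 20/7 + (867/31)*(-126) = 20/7 - 109242/31 = -764074/217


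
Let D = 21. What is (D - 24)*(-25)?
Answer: 75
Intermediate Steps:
(D - 24)*(-25) = (21 - 24)*(-25) = -3*(-25) = 75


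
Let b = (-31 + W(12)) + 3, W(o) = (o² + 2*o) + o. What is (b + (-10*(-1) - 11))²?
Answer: 22801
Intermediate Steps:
W(o) = o² + 3*o
b = 152 (b = (-31 + 12*(3 + 12)) + 3 = (-31 + 12*15) + 3 = (-31 + 180) + 3 = 149 + 3 = 152)
(b + (-10*(-1) - 11))² = (152 + (-10*(-1) - 11))² = (152 + (10 - 11))² = (152 - 1)² = 151² = 22801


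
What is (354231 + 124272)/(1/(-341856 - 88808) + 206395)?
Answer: 206074015992/88886896279 ≈ 2.3184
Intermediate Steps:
(354231 + 124272)/(1/(-341856 - 88808) + 206395) = 478503/(1/(-430664) + 206395) = 478503/(-1/430664 + 206395) = 478503/(88886896279/430664) = 478503*(430664/88886896279) = 206074015992/88886896279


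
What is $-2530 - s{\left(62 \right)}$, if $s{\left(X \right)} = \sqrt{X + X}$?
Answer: $-2530 - 2 \sqrt{31} \approx -2541.1$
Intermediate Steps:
$s{\left(X \right)} = \sqrt{2} \sqrt{X}$ ($s{\left(X \right)} = \sqrt{2 X} = \sqrt{2} \sqrt{X}$)
$-2530 - s{\left(62 \right)} = -2530 - \sqrt{2} \sqrt{62} = -2530 - 2 \sqrt{31}$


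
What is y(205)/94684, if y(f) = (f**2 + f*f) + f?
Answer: 84255/94684 ≈ 0.88985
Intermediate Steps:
y(f) = f + 2*f**2 (y(f) = (f**2 + f**2) + f = 2*f**2 + f = f + 2*f**2)
y(205)/94684 = (205*(1 + 2*205))/94684 = (205*(1 + 410))*(1/94684) = (205*411)*(1/94684) = 84255*(1/94684) = 84255/94684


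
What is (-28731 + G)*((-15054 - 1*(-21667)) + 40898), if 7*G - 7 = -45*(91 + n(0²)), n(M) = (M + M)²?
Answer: -1392784965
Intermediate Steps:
n(M) = 4*M² (n(M) = (2*M)² = 4*M²)
G = -584 (G = 1 + (-45*(91 + 4*(0²)²))/7 = 1 + (-45*(91 + 4*0²))/7 = 1 + (-45*(91 + 4*0))/7 = 1 + (-45*(91 + 0))/7 = 1 + (-45*91)/7 = 1 + (⅐)*(-4095) = 1 - 585 = -584)
(-28731 + G)*((-15054 - 1*(-21667)) + 40898) = (-28731 - 584)*((-15054 - 1*(-21667)) + 40898) = -29315*((-15054 + 21667) + 40898) = -29315*(6613 + 40898) = -29315*47511 = -1392784965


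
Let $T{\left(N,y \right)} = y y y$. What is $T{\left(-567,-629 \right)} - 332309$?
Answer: $-249190498$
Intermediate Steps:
$T{\left(N,y \right)} = y^{3}$ ($T{\left(N,y \right)} = y^{2} y = y^{3}$)
$T{\left(-567,-629 \right)} - 332309 = \left(-629\right)^{3} - 332309 = -248858189 - 332309 = -249190498$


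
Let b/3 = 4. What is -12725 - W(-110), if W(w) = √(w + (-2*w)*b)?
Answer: -12725 - √2530 ≈ -12775.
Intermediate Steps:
b = 12 (b = 3*4 = 12)
W(w) = √23*√(-w) (W(w) = √(w - 2*w*12) = √(w - 24*w) = √(-23*w) = √23*√(-w))
-12725 - W(-110) = -12725 - √23*√(-1*(-110)) = -12725 - √23*√110 = -12725 - √2530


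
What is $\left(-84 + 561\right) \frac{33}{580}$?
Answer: $\frac{15741}{580} \approx 27.14$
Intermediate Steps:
$\left(-84 + 561\right) \frac{33}{580} = 477 \cdot 33 \cdot \frac{1}{580} = 477 \cdot \frac{33}{580} = \frac{15741}{580}$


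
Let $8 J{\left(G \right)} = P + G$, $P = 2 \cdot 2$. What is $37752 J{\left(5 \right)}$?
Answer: $42471$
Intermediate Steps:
$P = 4$
$J{\left(G \right)} = \frac{1}{2} + \frac{G}{8}$ ($J{\left(G \right)} = \frac{4 + G}{8} = \frac{1}{2} + \frac{G}{8}$)
$37752 J{\left(5 \right)} = 37752 \left(\frac{1}{2} + \frac{1}{8} \cdot 5\right) = 37752 \left(\frac{1}{2} + \frac{5}{8}\right) = 37752 \cdot \frac{9}{8} = 42471$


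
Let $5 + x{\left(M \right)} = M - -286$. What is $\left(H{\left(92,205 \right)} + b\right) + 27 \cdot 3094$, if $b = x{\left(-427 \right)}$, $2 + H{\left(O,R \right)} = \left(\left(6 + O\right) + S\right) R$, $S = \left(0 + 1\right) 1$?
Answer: $103685$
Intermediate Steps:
$x{\left(M \right)} = 281 + M$ ($x{\left(M \right)} = -5 + \left(M - -286\right) = -5 + \left(M + 286\right) = -5 + \left(286 + M\right) = 281 + M$)
$S = 1$ ($S = 1 \cdot 1 = 1$)
$H{\left(O,R \right)} = -2 + R \left(7 + O\right)$ ($H{\left(O,R \right)} = -2 + \left(\left(6 + O\right) + 1\right) R = -2 + \left(7 + O\right) R = -2 + R \left(7 + O\right)$)
$b = -146$ ($b = 281 - 427 = -146$)
$\left(H{\left(92,205 \right)} + b\right) + 27 \cdot 3094 = \left(\left(-2 + 7 \cdot 205 + 92 \cdot 205\right) - 146\right) + 27 \cdot 3094 = \left(\left(-2 + 1435 + 18860\right) - 146\right) + 83538 = \left(20293 - 146\right) + 83538 = 20147 + 83538 = 103685$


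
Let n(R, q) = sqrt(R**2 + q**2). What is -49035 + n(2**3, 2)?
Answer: -49035 + 2*sqrt(17) ≈ -49027.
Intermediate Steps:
-49035 + n(2**3, 2) = -49035 + sqrt((2**3)**2 + 2**2) = -49035 + sqrt(8**2 + 4) = -49035 + sqrt(64 + 4) = -49035 + sqrt(68) = -49035 + 2*sqrt(17)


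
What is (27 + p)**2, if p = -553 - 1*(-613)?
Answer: 7569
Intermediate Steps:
p = 60 (p = -553 + 613 = 60)
(27 + p)**2 = (27 + 60)**2 = 87**2 = 7569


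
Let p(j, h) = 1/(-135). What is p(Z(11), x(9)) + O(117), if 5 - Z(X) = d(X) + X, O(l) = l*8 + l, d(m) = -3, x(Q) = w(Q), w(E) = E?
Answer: 142154/135 ≈ 1053.0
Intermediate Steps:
x(Q) = Q
O(l) = 9*l (O(l) = 8*l + l = 9*l)
Z(X) = 8 - X (Z(X) = 5 - (-3 + X) = 5 + (3 - X) = 8 - X)
p(j, h) = -1/135
p(Z(11), x(9)) + O(117) = -1/135 + 9*117 = -1/135 + 1053 = 142154/135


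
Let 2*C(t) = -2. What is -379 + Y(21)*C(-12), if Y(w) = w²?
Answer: -820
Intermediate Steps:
C(t) = -1 (C(t) = (½)*(-2) = -1)
-379 + Y(21)*C(-12) = -379 + 21²*(-1) = -379 + 441*(-1) = -379 - 441 = -820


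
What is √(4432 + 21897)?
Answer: √26329 ≈ 162.26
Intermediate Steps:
√(4432 + 21897) = √26329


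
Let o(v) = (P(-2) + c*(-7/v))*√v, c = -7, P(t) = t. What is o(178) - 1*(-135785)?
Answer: 135785 - 307*√178/178 ≈ 1.3576e+5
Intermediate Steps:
o(v) = √v*(-2 + 49/v) (o(v) = (-2 - (-49)/v)*√v = (-2 + 49/v)*√v = √v*(-2 + 49/v))
o(178) - 1*(-135785) = (49 - 2*178)/√178 - 1*(-135785) = (√178/178)*(49 - 356) + 135785 = (√178/178)*(-307) + 135785 = -307*√178/178 + 135785 = 135785 - 307*√178/178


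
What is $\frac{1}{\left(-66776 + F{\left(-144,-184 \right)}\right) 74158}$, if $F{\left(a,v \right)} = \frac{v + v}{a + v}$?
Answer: $- \frac{41}{203027547660} \approx -2.0194 \cdot 10^{-10}$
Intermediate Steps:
$F{\left(a,v \right)} = \frac{2 v}{a + v}$
$\frac{1}{\left(-66776 + F{\left(-144,-184 \right)}\right) 74158} = \frac{1}{\left(-66776 + 2 \left(-184\right) \frac{1}{-144 - 184}\right) 74158} = \frac{1}{-66776 + 2 \left(-184\right) \frac{1}{-328}} \cdot \frac{1}{74158} = \frac{1}{-66776 + 2 \left(-184\right) \left(- \frac{1}{328}\right)} \frac{1}{74158} = \frac{1}{-66776 + \frac{46}{41}} \cdot \frac{1}{74158} = \frac{1}{- \frac{2737770}{41}} \cdot \frac{1}{74158} = \left(- \frac{41}{2737770}\right) \frac{1}{74158} = - \frac{41}{203027547660}$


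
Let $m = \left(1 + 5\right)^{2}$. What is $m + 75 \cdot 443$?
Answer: $33261$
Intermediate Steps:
$m = 36$ ($m = 6^{2} = 36$)
$m + 75 \cdot 443 = 36 + 75 \cdot 443 = 36 + 33225 = 33261$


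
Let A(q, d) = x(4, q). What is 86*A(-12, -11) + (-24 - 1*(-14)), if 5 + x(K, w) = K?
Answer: -96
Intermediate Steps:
x(K, w) = -5 + K
A(q, d) = -1 (A(q, d) = -5 + 4 = -1)
86*A(-12, -11) + (-24 - 1*(-14)) = 86*(-1) + (-24 - 1*(-14)) = -86 + (-24 + 14) = -86 - 10 = -96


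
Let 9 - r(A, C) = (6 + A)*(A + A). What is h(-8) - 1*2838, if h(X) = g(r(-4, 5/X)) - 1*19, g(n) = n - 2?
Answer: -2834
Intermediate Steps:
r(A, C) = 9 - 2*A*(6 + A) (r(A, C) = 9 - (6 + A)*(A + A) = 9 - (6 + A)*2*A = 9 - 2*A*(6 + A))
g(n) = -2 + n
h(X) = 4 (h(X) = (-2 + (9 - 12*(-4) - 2*(-4)²)) - 1*19 = (-2 + (9 + 48 - 2*16)) - 19 = (-2 + (9 + 48 - 32)) - 19 = (-2 + 25) - 19 = 23 - 19 = 4)
h(-8) - 1*2838 = 4 - 1*2838 = 4 - 2838 = -2834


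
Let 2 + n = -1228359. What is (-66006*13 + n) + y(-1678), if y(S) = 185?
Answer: -2086254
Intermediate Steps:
n = -1228361 (n = -2 - 1228359 = -1228361)
(-66006*13 + n) + y(-1678) = (-66006*13 - 1228361) + 185 = (-858078 - 1228361) + 185 = -2086439 + 185 = -2086254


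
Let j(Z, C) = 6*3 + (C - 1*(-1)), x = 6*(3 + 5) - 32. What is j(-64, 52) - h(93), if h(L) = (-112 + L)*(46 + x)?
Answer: 1249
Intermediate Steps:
x = 16 (x = 6*8 - 32 = 48 - 32 = 16)
j(Z, C) = 19 + C (j(Z, C) = 18 + (C + 1) = 18 + (1 + C) = 19 + C)
h(L) = -6944 + 62*L (h(L) = (-112 + L)*(46 + 16) = (-112 + L)*62 = -6944 + 62*L)
j(-64, 52) - h(93) = (19 + 52) - (-6944 + 62*93) = 71 - (-6944 + 5766) = 71 - 1*(-1178) = 71 + 1178 = 1249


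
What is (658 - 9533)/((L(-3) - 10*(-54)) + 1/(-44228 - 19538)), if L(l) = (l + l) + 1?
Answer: -565923250/34114809 ≈ -16.589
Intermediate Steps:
L(l) = 1 + 2*l (L(l) = 2*l + 1 = 1 + 2*l)
(658 - 9533)/((L(-3) - 10*(-54)) + 1/(-44228 - 19538)) = (658 - 9533)/(((1 + 2*(-3)) - 10*(-54)) + 1/(-44228 - 19538)) = -8875/(((1 - 6) + 540) + 1/(-63766)) = -8875/((-5 + 540) - 1/63766) = -8875/(535 - 1/63766) = -8875/34114809/63766 = -8875*63766/34114809 = -565923250/34114809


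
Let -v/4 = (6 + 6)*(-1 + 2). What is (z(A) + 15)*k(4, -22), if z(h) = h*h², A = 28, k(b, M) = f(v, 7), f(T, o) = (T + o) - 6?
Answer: -1032449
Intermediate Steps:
v = -48 (v = -4*(6 + 6)*(-1 + 2) = -48 ≈ -48.000)
f(T, o) = -6 + T + o
k(b, M) = -47 (k(b, M) = -6 - 48 + 7 = -47)
z(h) = h³
(z(A) + 15)*k(4, -22) = (28³ + 15)*(-47) = (21952 + 15)*(-47) = 21967*(-47) = -1032449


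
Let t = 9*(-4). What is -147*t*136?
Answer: 719712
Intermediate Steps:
t = -36
-147*t*136 = -147*(-36)*136 = 5292*136 = 719712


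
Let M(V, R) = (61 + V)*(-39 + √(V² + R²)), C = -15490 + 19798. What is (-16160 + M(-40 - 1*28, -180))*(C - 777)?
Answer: -56096997 - 98868*√2314 ≈ -6.0853e+7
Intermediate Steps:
C = 4308
M(V, R) = (-39 + √(R² + V²))*(61 + V) (M(V, R) = (61 + V)*(-39 + √(R² + V²)) = (-39 + √(R² + V²))*(61 + V))
(-16160 + M(-40 - 1*28, -180))*(C - 777) = (-16160 + (-2379 - 39*(-40 - 1*28) + 61*√((-180)² + (-40 - 1*28)²) + (-40 - 1*28)*√((-180)² + (-40 - 1*28)²)))*(4308 - 777) = (-16160 + (-2379 - 39*(-40 - 28) + 61*√(32400 + (-40 - 28)²) + (-40 - 28)*√(32400 + (-40 - 28)²)))*3531 = (-16160 + (-2379 - 39*(-68) + 61*√(32400 + (-68)²) - 68*√(32400 + (-68)²)))*3531 = (-16160 + (-2379 + 2652 + 61*√(32400 + 4624) - 68*√(32400 + 4624)))*3531 = (-16160 + (-2379 + 2652 + 61*√37024 - 272*√2314))*3531 = (-16160 + (-2379 + 2652 + 61*(4*√2314) - 272*√2314))*3531 = (-16160 + (-2379 + 2652 + 244*√2314 - 272*√2314))*3531 = (-16160 + (273 - 28*√2314))*3531 = (-15887 - 28*√2314)*3531 = -56096997 - 98868*√2314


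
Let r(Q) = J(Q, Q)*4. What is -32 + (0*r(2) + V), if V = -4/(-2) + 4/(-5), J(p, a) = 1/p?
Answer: -154/5 ≈ -30.800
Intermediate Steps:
V = 6/5 (V = -4*(-1/2) + 4*(-1/5) = 2 - 4/5 = 6/5 ≈ 1.2000)
r(Q) = 4/Q
-32 + (0*r(2) + V) = -32 + (0*(4/2) + 6/5) = -32 + (0*(4*(1/2)) + 6/5) = -32 + (0*2 + 6/5) = -32 + (0 + 6/5) = -32 + 6/5 = -154/5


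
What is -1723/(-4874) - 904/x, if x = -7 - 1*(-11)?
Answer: -1099801/4874 ≈ -225.65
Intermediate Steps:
x = 4 (x = -7 + 11 = 4)
-1723/(-4874) - 904/x = -1723/(-4874) - 904/4 = -1723*(-1/4874) - 904*¼ = 1723/4874 - 226 = -1099801/4874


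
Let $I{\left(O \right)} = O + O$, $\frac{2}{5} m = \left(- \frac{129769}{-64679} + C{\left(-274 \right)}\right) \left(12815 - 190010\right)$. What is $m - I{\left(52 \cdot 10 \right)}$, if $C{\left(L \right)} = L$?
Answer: $\frac{15586183082755}{129358} \approx 1.2049 \cdot 10^{8}$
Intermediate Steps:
$m = \frac{15586317615075}{129358}$ ($m = \frac{5 \left(- \frac{129769}{-64679} - 274\right) \left(12815 - 190010\right)}{2} = \frac{5 \left(\left(-129769\right) \left(- \frac{1}{64679}\right) - 274\right) \left(-177195\right)}{2} = \frac{5 \left(\frac{129769}{64679} - 274\right) \left(-177195\right)}{2} = \frac{5 \left(\left(- \frac{17592277}{64679}\right) \left(-177195\right)\right)}{2} = \frac{5}{2} \cdot \frac{3117263523015}{64679} = \frac{15586317615075}{129358} \approx 1.2049 \cdot 10^{8}$)
$I{\left(O \right)} = 2 O$
$m - I{\left(52 \cdot 10 \right)} = \frac{15586317615075}{129358} - 2 \cdot 52 \cdot 10 = \frac{15586317615075}{129358} - 2 \cdot 520 = \frac{15586317615075}{129358} - 1040 = \frac{15586183082755}{129358}$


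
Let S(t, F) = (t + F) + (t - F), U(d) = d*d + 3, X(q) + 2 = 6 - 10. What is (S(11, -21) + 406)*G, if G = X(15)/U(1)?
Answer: -642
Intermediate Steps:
X(q) = -6 (X(q) = -2 + (6 - 10) = -2 - 4 = -6)
U(d) = 3 + d² (U(d) = d² + 3 = 3 + d²)
S(t, F) = 2*t (S(t, F) = (F + t) + (t - F) = 2*t)
G = -3/2 (G = -6/(3 + 1²) = -6/(3 + 1) = -6/4 = -6*¼ = -3/2 ≈ -1.5000)
(S(11, -21) + 406)*G = (2*11 + 406)*(-3/2) = (22 + 406)*(-3/2) = 428*(-3/2) = -642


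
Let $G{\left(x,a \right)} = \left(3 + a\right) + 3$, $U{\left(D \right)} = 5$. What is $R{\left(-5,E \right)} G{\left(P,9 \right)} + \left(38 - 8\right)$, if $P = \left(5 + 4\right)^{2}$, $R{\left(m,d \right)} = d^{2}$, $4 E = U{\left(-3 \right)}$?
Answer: $\frac{855}{16} \approx 53.438$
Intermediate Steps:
$E = \frac{5}{4}$ ($E = \frac{1}{4} \cdot 5 = \frac{5}{4} \approx 1.25$)
$P = 81$ ($P = 9^{2} = 81$)
$G{\left(x,a \right)} = 6 + a$
$R{\left(-5,E \right)} G{\left(P,9 \right)} + \left(38 - 8\right) = \left(\frac{5}{4}\right)^{2} \left(6 + 9\right) + \left(38 - 8\right) = \frac{25}{16} \cdot 15 + 30 = \frac{375}{16} + 30 = \frac{855}{16}$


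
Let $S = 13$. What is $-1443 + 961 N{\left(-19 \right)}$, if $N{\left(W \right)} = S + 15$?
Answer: $25465$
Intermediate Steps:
$N{\left(W \right)} = 28$ ($N{\left(W \right)} = 13 + 15 = 28$)
$-1443 + 961 N{\left(-19 \right)} = -1443 + 961 \cdot 28 = -1443 + 26908 = 25465$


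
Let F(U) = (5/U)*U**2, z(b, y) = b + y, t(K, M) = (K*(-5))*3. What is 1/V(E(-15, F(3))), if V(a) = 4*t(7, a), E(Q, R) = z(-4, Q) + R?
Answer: -1/420 ≈ -0.0023810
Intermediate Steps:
t(K, M) = -15*K (t(K, M) = -5*K*3 = -15*K)
F(U) = 5*U
E(Q, R) = -4 + Q + R (E(Q, R) = (-4 + Q) + R = -4 + Q + R)
V(a) = -420 (V(a) = 4*(-15*7) = 4*(-105) = -420)
1/V(E(-15, F(3))) = 1/(-420) = -1/420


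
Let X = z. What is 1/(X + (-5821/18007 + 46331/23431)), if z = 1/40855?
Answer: 17237624004535/28512736910447 ≈ 0.60456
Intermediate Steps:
z = 1/40855 ≈ 2.4477e-5
X = 1/40855 ≈ 2.4477e-5
1/(X + (-5821/18007 + 46331/23431)) = 1/(1/40855 + (-5821/18007 + 46331/23431)) = 1/(1/40855 + 697890466/421922017) = 1/(28512736910447/17237624004535) = 17237624004535/28512736910447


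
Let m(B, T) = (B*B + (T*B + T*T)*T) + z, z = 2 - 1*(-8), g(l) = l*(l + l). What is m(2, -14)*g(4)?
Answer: -74816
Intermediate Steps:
g(l) = 2*l² (g(l) = l*(2*l) = 2*l²)
z = 10 (z = 2 + 8 = 10)
m(B, T) = 10 + B² + T*(T² + B*T) (m(B, T) = (B*B + (T*B + T*T)*T) + 10 = (B² + (B*T + T²)*T) + 10 = (B² + (T² + B*T)*T) + 10 = (B² + T*(T² + B*T)) + 10 = 10 + B² + T*(T² + B*T))
m(2, -14)*g(4) = (10 + 2² + (-14)³ + 2*(-14)²)*(2*4²) = (10 + 4 - 2744 + 2*196)*(2*16) = (10 + 4 - 2744 + 392)*32 = -2338*32 = -74816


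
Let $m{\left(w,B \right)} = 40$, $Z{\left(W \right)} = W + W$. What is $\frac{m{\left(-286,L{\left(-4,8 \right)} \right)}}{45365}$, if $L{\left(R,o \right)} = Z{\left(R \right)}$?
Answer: $\frac{8}{9073} \approx 0.00088174$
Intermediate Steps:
$Z{\left(W \right)} = 2 W$
$L{\left(R,o \right)} = 2 R$
$\frac{m{\left(-286,L{\left(-4,8 \right)} \right)}}{45365} = \frac{40}{45365} = 40 \cdot \frac{1}{45365} = \frac{8}{9073}$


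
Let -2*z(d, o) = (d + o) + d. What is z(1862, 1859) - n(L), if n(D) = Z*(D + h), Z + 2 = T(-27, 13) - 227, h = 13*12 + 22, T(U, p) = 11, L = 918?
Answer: 472273/2 ≈ 2.3614e+5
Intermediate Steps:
z(d, o) = -d - o/2 (z(d, o) = -((d + o) + d)/2 = -(o + 2*d)/2 = -d - o/2)
h = 178 (h = 156 + 22 = 178)
Z = -218 (Z = -2 + (11 - 227) = -2 - 216 = -218)
n(D) = -38804 - 218*D (n(D) = -218*(D + 178) = -218*(178 + D) = -38804 - 218*D)
z(1862, 1859) - n(L) = (-1*1862 - ½*1859) - (-38804 - 218*918) = (-1862 - 1859/2) - (-38804 - 200124) = -5583/2 - 1*(-238928) = -5583/2 + 238928 = 472273/2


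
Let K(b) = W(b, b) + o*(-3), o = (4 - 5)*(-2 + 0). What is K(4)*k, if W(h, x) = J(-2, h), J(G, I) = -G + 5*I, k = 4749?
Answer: 75984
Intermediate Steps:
W(h, x) = 2 + 5*h (W(h, x) = -1*(-2) + 5*h = 2 + 5*h)
o = 2 (o = -1*(-2) = 2)
K(b) = -4 + 5*b (K(b) = (2 + 5*b) + 2*(-3) = (2 + 5*b) - 6 = -4 + 5*b)
K(4)*k = (-4 + 5*4)*4749 = (-4 + 20)*4749 = 16*4749 = 75984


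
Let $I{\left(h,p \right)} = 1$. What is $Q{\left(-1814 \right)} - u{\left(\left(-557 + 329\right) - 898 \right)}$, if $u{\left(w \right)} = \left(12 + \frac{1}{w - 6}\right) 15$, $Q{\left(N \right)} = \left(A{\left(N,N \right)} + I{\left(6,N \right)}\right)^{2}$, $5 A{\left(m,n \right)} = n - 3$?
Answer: $\frac{3711651783}{28300} \approx 1.3115 \cdot 10^{5}$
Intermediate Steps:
$A{\left(m,n \right)} = - \frac{3}{5} + \frac{n}{5}$ ($A{\left(m,n \right)} = \frac{n - 3}{5} = \frac{-3 + n}{5} = - \frac{3}{5} + \frac{n}{5}$)
$Q{\left(N \right)} = \left(\frac{2}{5} + \frac{N}{5}\right)^{2}$ ($Q{\left(N \right)} = \left(\left(- \frac{3}{5} + \frac{N}{5}\right) + 1\right)^{2} = \left(\frac{2}{5} + \frac{N}{5}\right)^{2}$)
$u{\left(w \right)} = 180 + \frac{15}{-6 + w}$ ($u{\left(w \right)} = \left(12 + \frac{1}{-6 + w}\right) 15 = 180 + \frac{15}{-6 + w}$)
$Q{\left(-1814 \right)} - u{\left(\left(-557 + 329\right) - 898 \right)} = \frac{\left(2 - 1814\right)^{2}}{25} - \frac{15 \left(-71 + 12 \left(\left(-557 + 329\right) - 898\right)\right)}{-6 + \left(\left(-557 + 329\right) - 898\right)} = \frac{\left(-1812\right)^{2}}{25} - \frac{15 \left(-71 + 12 \left(-228 - 898\right)\right)}{-6 - 1126} = \frac{1}{25} \cdot 3283344 - \frac{15 \left(-71 + 12 \left(-1126\right)\right)}{-6 - 1126} = \frac{3283344}{25} - \frac{15 \left(-71 - 13512\right)}{-1132} = \frac{3283344}{25} - 15 \left(- \frac{1}{1132}\right) \left(-13583\right) = \frac{3283344}{25} - \frac{203745}{1132} = \frac{3711651783}{28300}$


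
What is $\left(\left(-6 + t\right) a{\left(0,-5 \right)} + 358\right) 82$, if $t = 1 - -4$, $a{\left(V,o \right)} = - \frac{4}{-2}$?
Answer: $29192$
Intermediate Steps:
$a{\left(V,o \right)} = 2$ ($a{\left(V,o \right)} = \left(-4\right) \left(- \frac{1}{2}\right) = 2$)
$t = 5$ ($t = 1 + 4 = 5$)
$\left(\left(-6 + t\right) a{\left(0,-5 \right)} + 358\right) 82 = \left(\left(-6 + 5\right) 2 + 358\right) 82 = \left(\left(-1\right) 2 + 358\right) 82 = \left(-2 + 358\right) 82 = 356 \cdot 82 = 29192$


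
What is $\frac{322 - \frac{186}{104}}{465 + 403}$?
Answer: $\frac{16651}{45136} \approx 0.36891$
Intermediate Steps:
$\frac{322 - \frac{186}{104}}{465 + 403} = \frac{322 - \frac{93}{52}}{868} = \left(322 - \frac{93}{52}\right) \frac{1}{868} = \frac{16651}{52} \cdot \frac{1}{868} = \frac{16651}{45136}$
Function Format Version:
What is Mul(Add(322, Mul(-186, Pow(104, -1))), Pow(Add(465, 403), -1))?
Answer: Rational(16651, 45136) ≈ 0.36891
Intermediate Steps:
Mul(Add(322, Mul(-186, Pow(104, -1))), Pow(Add(465, 403), -1)) = Mul(Add(322, Mul(-186, Rational(1, 104))), Pow(868, -1)) = Mul(Add(322, Rational(-93, 52)), Rational(1, 868)) = Mul(Rational(16651, 52), Rational(1, 868)) = Rational(16651, 45136)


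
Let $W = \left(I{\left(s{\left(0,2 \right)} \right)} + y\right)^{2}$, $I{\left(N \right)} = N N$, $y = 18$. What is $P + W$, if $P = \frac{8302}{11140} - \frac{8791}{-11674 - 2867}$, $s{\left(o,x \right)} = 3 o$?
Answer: $\frac{26351177441}{80993370} \approx 325.35$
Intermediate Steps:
$I{\left(N \right)} = N^{2}$
$P = \frac{109325561}{80993370}$ ($P = 8302 \cdot \frac{1}{11140} - \frac{8791}{-14541} = \frac{4151}{5570} - - \frac{8791}{14541} = \frac{4151}{5570} + \frac{8791}{14541} = \frac{109325561}{80993370} \approx 1.3498$)
$W = 324$ ($W = \left(\left(3 \cdot 0\right)^{2} + 18\right)^{2} = \left(0^{2} + 18\right)^{2} = \left(0 + 18\right)^{2} = 18^{2} = 324$)
$P + W = \frac{109325561}{80993370} + 324 = \frac{26351177441}{80993370}$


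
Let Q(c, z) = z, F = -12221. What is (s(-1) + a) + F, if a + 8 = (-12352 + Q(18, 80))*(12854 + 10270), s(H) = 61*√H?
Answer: -283789957 + 61*I ≈ -2.8379e+8 + 61.0*I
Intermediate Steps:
a = -283777736 (a = -8 + (-12352 + 80)*(12854 + 10270) = -8 - 12272*23124 = -8 - 283777728 = -283777736)
(s(-1) + a) + F = (61*√(-1) - 283777736) - 12221 = (61*I - 283777736) - 12221 = (-283777736 + 61*I) - 12221 = -283789957 + 61*I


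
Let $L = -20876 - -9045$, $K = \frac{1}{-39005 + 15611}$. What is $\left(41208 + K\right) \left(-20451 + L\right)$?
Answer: $- \frac{15560246029091}{11697} \approx -1.3303 \cdot 10^{9}$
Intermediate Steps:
$K = - \frac{1}{23394}$ ($K = \frac{1}{-23394} = - \frac{1}{23394} \approx -4.2746 \cdot 10^{-5}$)
$L = -11831$ ($L = -20876 + 9045 = -11831$)
$\left(41208 + K\right) \left(-20451 + L\right) = \left(41208 - \frac{1}{23394}\right) \left(-20451 - 11831\right) = \frac{964019951}{23394} \left(-32282\right) = - \frac{15560246029091}{11697}$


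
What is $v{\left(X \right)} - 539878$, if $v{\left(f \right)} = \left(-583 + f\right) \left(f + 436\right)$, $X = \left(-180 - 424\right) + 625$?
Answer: $-796712$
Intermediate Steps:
$X = 21$ ($X = -604 + 625 = 21$)
$v{\left(f \right)} = \left(-583 + f\right) \left(436 + f\right)$
$v{\left(X \right)} - 539878 = \left(-254188 + 21^{2} - 3087\right) - 539878 = \left(-254188 + 441 - 3087\right) - 539878 = -256834 - 539878 = -796712$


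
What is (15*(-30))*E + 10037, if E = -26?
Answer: 21737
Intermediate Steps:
(15*(-30))*E + 10037 = (15*(-30))*(-26) + 10037 = -450*(-26) + 10037 = 11700 + 10037 = 21737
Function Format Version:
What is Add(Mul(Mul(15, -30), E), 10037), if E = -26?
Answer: 21737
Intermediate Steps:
Add(Mul(Mul(15, -30), E), 10037) = Add(Mul(Mul(15, -30), -26), 10037) = Add(Mul(-450, -26), 10037) = Add(11700, 10037) = 21737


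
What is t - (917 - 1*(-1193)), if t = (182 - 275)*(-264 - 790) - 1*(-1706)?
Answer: 97618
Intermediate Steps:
t = 99728 (t = -93*(-1054) + 1706 = 98022 + 1706 = 99728)
t - (917 - 1*(-1193)) = 99728 - (917 - 1*(-1193)) = 99728 - (917 + 1193) = 99728 - 1*2110 = 99728 - 2110 = 97618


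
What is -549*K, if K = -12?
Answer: 6588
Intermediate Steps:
-549*K = -549*(-12) = 6588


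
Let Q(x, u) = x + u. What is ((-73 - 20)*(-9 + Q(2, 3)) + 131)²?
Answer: 253009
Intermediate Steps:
Q(x, u) = u + x
((-73 - 20)*(-9 + Q(2, 3)) + 131)² = ((-73 - 20)*(-9 + (3 + 2)) + 131)² = (-93*(-9 + 5) + 131)² = (-93*(-4) + 131)² = (372 + 131)² = 503² = 253009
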